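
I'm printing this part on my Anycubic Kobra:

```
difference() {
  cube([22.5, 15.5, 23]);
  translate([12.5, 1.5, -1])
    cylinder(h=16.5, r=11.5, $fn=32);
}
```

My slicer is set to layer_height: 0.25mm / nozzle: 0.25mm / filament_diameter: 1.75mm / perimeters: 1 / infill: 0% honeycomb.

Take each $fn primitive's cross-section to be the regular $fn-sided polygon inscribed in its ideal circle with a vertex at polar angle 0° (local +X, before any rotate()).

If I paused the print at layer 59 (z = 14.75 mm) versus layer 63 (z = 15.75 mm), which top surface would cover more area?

Layer 59 (z = 14.75): the cube (footprint 22.5×15.5) is included at this height (area 348.75 mm²); the cylinder at (12.5, 1.5): section is a regular 32-gon, circumradius r=11.5 (area = (32/2)·11.500²·sin(360°/32) = 412.81 mm²); After the difference (first − rest): starting from the 22.5×15.5 cube (348.75 mm²), the r=11.5 cylinder at (12.5, 1.5) partially overlaps it — only the 233.01 mm² overlap (of its 412.81 mm²) is removed, clipping the outline — area = 115.74 mm². So its area = 115.74 mm². Layer 63 (z = 15.75): the cube (footprint 22.5×15.5) is included at this height (area 348.75 mm²); the cylinder at (12.5, 1.5) does not reach this height (z outside [-1, 15.5]); After the difference (first − rest): none of the subtracted shapes is present at this height, so the 22.5×15.5 cube is unchanged — area = 348.75 mm². So its area = 348.75 mm². Layer 63 is larger (348.75 vs 115.74 mm²).

layer 63 (z = 15.75 mm)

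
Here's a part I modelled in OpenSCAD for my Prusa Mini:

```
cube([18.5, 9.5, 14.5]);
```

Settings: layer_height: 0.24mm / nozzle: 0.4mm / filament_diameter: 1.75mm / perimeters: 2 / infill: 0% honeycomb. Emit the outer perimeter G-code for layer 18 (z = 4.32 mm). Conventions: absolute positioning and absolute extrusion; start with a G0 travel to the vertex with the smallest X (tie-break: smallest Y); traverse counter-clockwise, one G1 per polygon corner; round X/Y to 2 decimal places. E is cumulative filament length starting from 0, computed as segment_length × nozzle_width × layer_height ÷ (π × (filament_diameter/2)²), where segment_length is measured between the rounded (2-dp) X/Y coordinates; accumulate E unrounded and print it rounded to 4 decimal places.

At z = 4.32 mm: the 18.5×9.5 cube contributes its full rectangle. The outline is a single polygon with 4 vertices. Extrusion per mm of travel: 0.4 × 0.24 / (π × 0.875²) = 0.039912. Accumulating E over each segment gives final E = 2.2351.

G0 X0.00 Y0.00 Z4.32
G1 X18.50 Y0.00 E0.7384
G1 X18.50 Y9.50 E1.1175
G1 X0.00 Y9.50 E1.8559
G1 X0.00 Y0.00 E2.2351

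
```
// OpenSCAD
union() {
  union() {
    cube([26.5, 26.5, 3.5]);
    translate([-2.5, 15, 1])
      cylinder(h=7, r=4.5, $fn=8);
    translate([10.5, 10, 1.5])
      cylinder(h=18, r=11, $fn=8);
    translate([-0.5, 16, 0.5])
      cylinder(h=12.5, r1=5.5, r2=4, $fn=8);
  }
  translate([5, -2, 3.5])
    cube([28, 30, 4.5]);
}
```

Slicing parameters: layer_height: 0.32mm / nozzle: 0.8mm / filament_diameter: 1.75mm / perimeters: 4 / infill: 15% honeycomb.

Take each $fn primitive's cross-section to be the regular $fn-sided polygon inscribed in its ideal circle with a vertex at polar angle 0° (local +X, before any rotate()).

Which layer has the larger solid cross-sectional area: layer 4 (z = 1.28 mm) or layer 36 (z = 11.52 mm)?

layer 4 (z = 1.28 mm)

Layer 4 (z = 1.28): the cube (footprint 26.5×26.5) is included at this height (area 702.25 mm²); the cylinder at (-2.5, 15): section is a regular 8-gon, circumradius r=4.5 (area = (8/2)·4.500²·sin(360°/8) = 57.28 mm²); the cylinder at (10.5, 10) is not intersected at this z (z outside [1.5, 19.5]); the cone at (-0.5, 16) contributes a regular 8-gon of circumradius 5.406 (interpolated between r1=5.5 and r2=4 at t=0.062) (area = (8/2)·5.406²·sin(360°/8) = 82.67 mm²); Merging all regions: the regions partially overlap — summed areas 842.20 mm² minus the doubly-counted overlap 83.27 mm² gives 758.93 mm² — area = 758.93 mm²; the cube at (5, -2) is not intersected at this z (z outside [3.5, 8]); Merging all regions: only the result so far is present, so the union is just that shape — area = 758.93 mm². So its area = 758.93 mm². Layer 36 (z = 11.52): the cube is absent (z outside [0, 3.5]); the cylinder at (-2.5, 15) is absent (z outside [1, 8]); the r=11 cylinder at (10.5, 10) contributes a regular 8-gon of circumradius 11 (area = (8/2)·11.000²·sin(360°/8) = 342.24 mm²); the cone at (-0.5, 16) (r1=5.5→r2=4) has section circumradius 4.178 here — a regular 8-gon (area = (8/2)·4.178²·sin(360°/8) = 49.36 mm²); Taking the union: the regions partially overlap — summed areas 391.60 mm² minus the doubly-counted overlap 7.42 mm² gives 384.18 mm² — area = 384.18 mm²; the cube at (5, -2) does not reach this height (z outside [3.5, 8]); Merging all regions: only that combined region is present, so the union is just that shape — area = 384.18 mm². So its area = 384.18 mm². Layer 4 is larger (758.93 vs 384.18 mm²).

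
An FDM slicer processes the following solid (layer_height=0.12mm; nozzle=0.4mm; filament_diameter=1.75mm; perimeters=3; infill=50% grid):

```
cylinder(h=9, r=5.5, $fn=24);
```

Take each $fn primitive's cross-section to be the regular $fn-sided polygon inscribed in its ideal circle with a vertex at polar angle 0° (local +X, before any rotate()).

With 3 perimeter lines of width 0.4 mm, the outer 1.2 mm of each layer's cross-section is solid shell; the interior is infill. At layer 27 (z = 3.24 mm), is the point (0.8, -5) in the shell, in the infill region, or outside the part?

At z = 3.24 mm: the r=5.5 cylinder gives a regular 24-gon of circumradius 5.5 (constant along its height). Overall, the cross-section is a single solid region. The nearest boundary edge runs (-0.00, -5.50)→(1.42, -5.31); distance from the point to it = 0.39 mm. The point is inside the cross-section, 0.39 mm from the nearest boundary — within the 1.2 mm shell band (3 × 0.4).

shell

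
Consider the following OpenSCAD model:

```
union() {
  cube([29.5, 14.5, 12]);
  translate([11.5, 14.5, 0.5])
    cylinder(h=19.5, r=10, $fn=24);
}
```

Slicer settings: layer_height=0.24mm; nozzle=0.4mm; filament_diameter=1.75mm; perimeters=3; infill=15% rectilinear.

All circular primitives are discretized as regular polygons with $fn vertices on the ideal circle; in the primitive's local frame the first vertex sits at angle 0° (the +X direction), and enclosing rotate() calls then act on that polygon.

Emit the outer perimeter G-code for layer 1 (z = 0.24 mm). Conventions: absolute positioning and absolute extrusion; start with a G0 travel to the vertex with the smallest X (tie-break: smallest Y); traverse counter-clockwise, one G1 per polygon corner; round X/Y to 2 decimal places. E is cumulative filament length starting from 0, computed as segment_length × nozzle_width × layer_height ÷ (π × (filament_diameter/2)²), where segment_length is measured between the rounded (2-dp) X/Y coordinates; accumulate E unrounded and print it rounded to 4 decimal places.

G0 X0.00 Y0.00 Z0.24
G1 X29.50 Y0.00 E1.1774
G1 X29.50 Y14.50 E1.7561
G1 X0.00 Y14.50 E2.9335
G1 X0.00 Y0.00 E3.5123

At z = 0.24 mm: the cube is present — its section is the full 29.5×14.5 rectangle; the cylinder at (11.5, 14.5) does not reach this height (z outside [0.5, 20]); Combining (union): only the 29.5×14.5 cube is present, so the union is just that shape — 1 connected region. The outline is a single polygon with 4 vertices. Extrusion per mm of travel: 0.4 × 0.24 / (π × 0.875²) = 0.039912. Accumulating E over each segment gives final E = 3.5123.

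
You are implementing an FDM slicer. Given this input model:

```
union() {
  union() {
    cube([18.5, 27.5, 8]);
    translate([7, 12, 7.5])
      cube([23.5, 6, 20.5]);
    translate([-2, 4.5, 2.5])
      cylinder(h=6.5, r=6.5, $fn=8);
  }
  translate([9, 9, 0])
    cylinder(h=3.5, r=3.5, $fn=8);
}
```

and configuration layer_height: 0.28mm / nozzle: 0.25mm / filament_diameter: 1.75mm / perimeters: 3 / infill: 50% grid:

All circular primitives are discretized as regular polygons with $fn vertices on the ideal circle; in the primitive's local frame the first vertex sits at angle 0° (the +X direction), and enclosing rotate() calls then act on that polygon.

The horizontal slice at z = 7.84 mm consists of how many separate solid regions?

At z = 7.84 mm: the 18.5×27.5 cube contributes its full rectangle; the cube at (7, 12) is present — its section is the full 23.5×6 rectangle; the r=6.5 cylinder at (-2, 4.5) contributes a regular 8-gon of circumradius 6.5; Combining (union): the regions partially overlap (shared area 102.76 mm²), so overlapping operands fuse into one piece — 1 connected region; the cylinder at (9, 9) is absent (z outside [0, 3.5]); Combining (union): only that combined region is present, so the union is just that shape — 1 connected region. The result has 1 disconnected region.

1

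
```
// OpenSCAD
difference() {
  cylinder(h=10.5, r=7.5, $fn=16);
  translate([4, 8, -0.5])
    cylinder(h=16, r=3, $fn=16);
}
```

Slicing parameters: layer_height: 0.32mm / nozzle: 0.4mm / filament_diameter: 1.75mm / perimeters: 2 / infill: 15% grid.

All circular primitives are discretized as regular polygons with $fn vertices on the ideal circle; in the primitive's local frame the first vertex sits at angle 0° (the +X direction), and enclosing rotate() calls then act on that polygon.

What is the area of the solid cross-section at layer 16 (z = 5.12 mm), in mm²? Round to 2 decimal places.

167.77 mm²

At z = 5.12 mm: the cylinder: section is a regular 16-gon, circumradius r=7.5 (area = (16/2)·7.500²·sin(360°/16) = 172.21 mm²); the r=3 cylinder at (4, 8) gives a regular 16-gon of circumradius 3 (constant along its height) (area = (16/2)·3.000²·sin(360°/16) = 27.55 mm²); After the difference (first − rest): starting from the r=7.5 cylinder (172.21 mm²), the r=3 cylinder at (4, 8) partially overlaps it — only the 4.44 mm² overlap (of its 27.55 mm²) is removed, clipping the outline — area = 167.77 mm². Overall, the cross-section is a single solid region. Net area = 167.77 mm².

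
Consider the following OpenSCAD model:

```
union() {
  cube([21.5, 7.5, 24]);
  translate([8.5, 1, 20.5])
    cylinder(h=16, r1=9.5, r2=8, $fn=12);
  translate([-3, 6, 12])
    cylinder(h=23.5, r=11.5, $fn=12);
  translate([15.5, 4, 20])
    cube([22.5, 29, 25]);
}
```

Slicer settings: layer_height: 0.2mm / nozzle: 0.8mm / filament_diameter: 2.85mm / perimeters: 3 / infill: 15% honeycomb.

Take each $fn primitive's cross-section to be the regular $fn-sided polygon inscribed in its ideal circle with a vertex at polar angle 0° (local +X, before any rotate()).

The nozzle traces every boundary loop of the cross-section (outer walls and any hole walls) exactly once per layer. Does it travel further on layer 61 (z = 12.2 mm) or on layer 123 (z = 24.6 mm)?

Layer 61 (z = 12.2): the cube is present — its section is the full 21.5×7.5 rectangle (perimeter 58.00 mm); the cone at (8.5, 1) is absent (z outside [20.5, 36.5]); the r=11.5 cylinder at (-3, 6) gives a regular 12-gon of circumradius 11.5 (constant along its height) (perimeter = 2·12·11.500·sin(180°/12) = 71.43 mm); the cube at (15.5, 4) is absent (z outside [20, 45]); Combining (union): the regions partially overlap (shared area 58.60 mm²), so the edge portions inside another operand are dropped and the merged outline is re-measured after clipping — boundary = 99.27 mm. So its perimeter = 99.27 mm. Layer 123 (z = 24.6): the cube is absent (z outside [0, 24]); the cone at (8.5, 1) (r1=9.5→r2=8) has section circumradius 9.116 here — a regular 12-gon (perimeter = 2·12·9.116·sin(180°/12) = 56.62 mm); the cylinder at (-3, 6): section is a regular 12-gon, circumradius r=11.5 (perimeter = 2·12·11.500·sin(180°/12) = 71.43 mm); the 22.5×29 cube at (15.5, 4) contributes its full rectangle (perimeter 103.00 mm); Combining (union): the regions partially overlap (shared area 84.72 mm²), so the edge portions inside another operand are dropped and the merged outline is re-measured after clipping — boundary = 188.21 mm. So its perimeter = 188.21 mm. Layer 123 is larger (188.21 vs 99.27 mm).

layer 123 (z = 24.6 mm)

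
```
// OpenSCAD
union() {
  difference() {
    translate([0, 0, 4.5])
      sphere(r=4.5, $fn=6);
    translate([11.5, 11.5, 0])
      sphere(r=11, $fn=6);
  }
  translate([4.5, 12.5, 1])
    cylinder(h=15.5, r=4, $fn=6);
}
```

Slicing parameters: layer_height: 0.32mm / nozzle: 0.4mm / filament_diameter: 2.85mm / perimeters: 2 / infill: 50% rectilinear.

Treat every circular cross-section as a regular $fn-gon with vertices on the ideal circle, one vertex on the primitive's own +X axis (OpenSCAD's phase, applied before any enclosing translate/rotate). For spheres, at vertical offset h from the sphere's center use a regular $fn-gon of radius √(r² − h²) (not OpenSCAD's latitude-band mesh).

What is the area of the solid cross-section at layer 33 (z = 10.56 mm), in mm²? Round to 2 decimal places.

41.57 mm²

At z = 10.56 mm: the sphere does not reach this height (|z−center|=6.060 > r=4.5); the r=11 sphere at (11.5, 11.5) contributes a regular 6-gon of circumradius √(11²−10.56²) = 3.080 (area = (6/2)·3.080²·sin(360°/6) = 24.65 mm²); Subtracting the remaining from the first: the first operand is absent here, so nothing remains; the cylinder at (4.5, 12.5): section is a regular 6-gon, circumradius r=4 (area = (6/2)·4.000²·sin(360°/6) = 41.57 mm²); Taking the union: only the r=4 cylinder at (4.5, 12.5) is present, so the union is just that shape — area = 41.57 mm². Overall, the cross-section is a single solid region. Net area = 41.57 mm².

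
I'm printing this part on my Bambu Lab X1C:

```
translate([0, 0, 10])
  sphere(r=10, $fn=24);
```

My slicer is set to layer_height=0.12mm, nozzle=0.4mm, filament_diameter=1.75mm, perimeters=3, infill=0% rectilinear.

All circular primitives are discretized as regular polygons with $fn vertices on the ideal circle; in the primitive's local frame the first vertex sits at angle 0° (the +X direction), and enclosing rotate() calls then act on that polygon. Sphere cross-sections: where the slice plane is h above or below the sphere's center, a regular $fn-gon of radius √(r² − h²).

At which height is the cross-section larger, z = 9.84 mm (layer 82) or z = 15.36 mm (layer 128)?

Layer 82 (z = 9.84): the r=10 sphere contributes a regular 24-gon of circumradius √(10²−0.16²) = 9.999 (area = (24/2)·9.999²·sin(360°/24) = 310.50 mm²). So its area = 310.50 mm². Layer 128 (z = 15.36): the sphere: section is a regular 24-gon, circumradius = √(r²−h²) = √(10²−5.36²) = 8.442 (area = (24/2)·8.442²·sin(360°/24) = 221.35 mm²). So its area = 221.35 mm². Layer 82 is larger (310.50 vs 221.35 mm²).

layer 82 (z = 9.84 mm)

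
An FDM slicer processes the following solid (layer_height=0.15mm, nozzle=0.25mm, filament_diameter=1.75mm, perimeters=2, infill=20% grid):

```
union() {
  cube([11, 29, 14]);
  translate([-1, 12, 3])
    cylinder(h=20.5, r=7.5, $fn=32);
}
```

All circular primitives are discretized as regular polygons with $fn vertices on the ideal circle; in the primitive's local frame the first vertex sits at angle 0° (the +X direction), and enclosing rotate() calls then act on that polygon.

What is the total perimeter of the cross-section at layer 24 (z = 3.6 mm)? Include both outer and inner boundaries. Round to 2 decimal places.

At z = 3.6 mm: the cube (footprint 11×29) is included at this height (perimeter 80.00 mm); the r=7.5 cylinder at (-1, 12) contributes a regular 32-gon of circumradius 7.5 (perimeter = 2·32·7.500·sin(180°/32) = 47.05 mm); Merging all regions: the regions partially overlap (shared area 72.89 mm²), so the edge portions inside another operand are dropped and the merged outline is re-measured after clipping — boundary = 90.73 mm. Overall, the cross-section is a single solid region. Total boundary length (outer) = 90.73 mm.

90.73 mm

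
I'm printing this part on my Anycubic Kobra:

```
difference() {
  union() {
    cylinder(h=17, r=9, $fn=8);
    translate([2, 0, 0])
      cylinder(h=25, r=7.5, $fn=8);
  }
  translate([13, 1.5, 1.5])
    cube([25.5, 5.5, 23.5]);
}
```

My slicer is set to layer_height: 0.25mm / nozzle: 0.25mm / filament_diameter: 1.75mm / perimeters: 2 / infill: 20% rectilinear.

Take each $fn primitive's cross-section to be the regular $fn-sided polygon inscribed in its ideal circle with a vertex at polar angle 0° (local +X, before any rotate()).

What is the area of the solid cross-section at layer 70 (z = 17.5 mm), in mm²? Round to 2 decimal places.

At z = 17.5 mm: the cylinder does not reach this height (z outside [0, 17]); the r=7.5 cylinder at (2, 0) gives a regular 8-gon of circumradius 7.5 (constant along its height) (area = (8/2)·7.500²·sin(360°/8) = 159.10 mm²); Combining (union): only the r=7.5 cylinder at (2, 0) is present, so the union is just that shape — area = 159.10 mm²; the cube at (13, 1.5) is present — its section is the full 25.5×5.5 rectangle (area 140.25 mm²); Taking the first minus the rest: starting from that combined region (159.10 mm²), the 25.5×5.5 cube at (13, 1.5) misses the remaining region (no effect) — area = 159.10 mm². Overall, the cross-section is a single solid region. Net area = 159.10 mm².

159.10 mm²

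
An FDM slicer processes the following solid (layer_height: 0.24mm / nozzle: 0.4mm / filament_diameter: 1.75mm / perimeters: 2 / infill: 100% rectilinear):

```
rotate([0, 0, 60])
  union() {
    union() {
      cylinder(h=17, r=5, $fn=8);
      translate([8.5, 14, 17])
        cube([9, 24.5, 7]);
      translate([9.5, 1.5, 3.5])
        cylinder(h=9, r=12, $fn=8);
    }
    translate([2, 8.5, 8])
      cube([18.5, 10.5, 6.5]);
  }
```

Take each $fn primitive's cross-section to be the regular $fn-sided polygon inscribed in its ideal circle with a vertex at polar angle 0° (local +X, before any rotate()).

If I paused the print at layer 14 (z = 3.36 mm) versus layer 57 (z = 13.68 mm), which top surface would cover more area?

layer 57 (z = 13.68 mm)

Layer 14 (z = 3.36): the r=5 cylinder contributes a regular 8-gon of circumradius 5 (area = (8/2)·5.000²·sin(360°/8) = 70.71 mm²); the cube at (8.5, 14) is absent (z outside [17, 24]); the cylinder at (9.5, 1.5) is absent (z outside [3.5, 12.5]); Merging all regions: only the r=5 cylinder is present, so the union is just that shape — area = 70.71 mm²; the cube at (2, 8.5) is not intersected at this z (z outside [8, 14.5]); Combining (union): only the result so far is present, so the union is just that shape — area = 70.71 mm²; (whole slice rotated 60° about Z — lengths, areas and connectivity unchanged). So its area = 70.71 mm². Layer 57 (z = 13.68): the cylinder: section is a regular 8-gon, circumradius r=5 (area = (8/2)·5.000²·sin(360°/8) = 70.71 mm²); the cube at (8.5, 14) is absent (z outside [17, 24]); the cylinder at (9.5, 1.5) is absent (z outside [3.5, 12.5]); Taking the union: only the r=5 cylinder is present, so the union is just that shape — area = 70.71 mm²; the 18.5×10.5 cube at (2, 8.5) contributes its full rectangle (area 194.25 mm²); Combining (union): the 2 present regions are separate (no shared area or edge), so areas and boundary lengths simply add and each stays a separate island — area = 264.96 mm²; (whole slice rotated 60° about Z — lengths, areas and connectivity unchanged). So its area = 264.96 mm². Layer 57 is larger (264.96 vs 70.71 mm²).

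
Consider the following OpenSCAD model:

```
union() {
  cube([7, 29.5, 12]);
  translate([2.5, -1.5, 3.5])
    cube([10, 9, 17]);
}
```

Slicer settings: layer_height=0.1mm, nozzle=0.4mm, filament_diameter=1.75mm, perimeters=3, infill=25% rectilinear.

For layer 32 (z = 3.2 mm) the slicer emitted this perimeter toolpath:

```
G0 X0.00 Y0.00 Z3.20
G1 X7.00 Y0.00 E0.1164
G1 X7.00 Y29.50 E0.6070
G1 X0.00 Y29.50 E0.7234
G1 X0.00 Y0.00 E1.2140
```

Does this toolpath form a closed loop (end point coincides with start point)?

yes

Start point (G0): (0.00, 0.00). End point (last G1): the path returns to the start — closed.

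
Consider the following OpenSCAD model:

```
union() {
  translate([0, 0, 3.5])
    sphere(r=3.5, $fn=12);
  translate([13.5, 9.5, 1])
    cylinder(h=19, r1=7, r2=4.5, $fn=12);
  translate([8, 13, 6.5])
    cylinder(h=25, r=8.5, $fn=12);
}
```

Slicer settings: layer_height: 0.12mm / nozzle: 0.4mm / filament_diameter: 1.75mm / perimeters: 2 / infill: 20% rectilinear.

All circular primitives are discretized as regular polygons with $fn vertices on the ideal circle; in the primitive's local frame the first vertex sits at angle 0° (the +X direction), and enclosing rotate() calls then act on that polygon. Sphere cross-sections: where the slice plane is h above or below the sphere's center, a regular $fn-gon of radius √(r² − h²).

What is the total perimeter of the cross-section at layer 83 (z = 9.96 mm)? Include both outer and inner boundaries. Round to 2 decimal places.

59.25 mm

At z = 9.96 mm: the sphere is not intersected at this z (|z−center|=6.460 > r=3.5); the cone at (13.5, 9.5): at t=0.472 of its height the radius interpolates to r₁+(r₂−r₁)t = 5.821, giving a regular 12-gon of that circumradius (perimeter = 2·12·5.821·sin(180°/12) = 36.16 mm); the r=8.5 cylinder at (8, 13) contributes a regular 12-gon of circumradius 8.5 (perimeter = 2·12·8.500·sin(180°/12) = 52.80 mm); Merging all regions: the regions partially overlap (shared area 63.12 mm²), so the edge portions inside another operand are dropped and the merged outline is re-measured after clipping — boundary = 59.25 mm. Overall, the cross-section is a single solid region. Total boundary length (outer) = 59.25 mm.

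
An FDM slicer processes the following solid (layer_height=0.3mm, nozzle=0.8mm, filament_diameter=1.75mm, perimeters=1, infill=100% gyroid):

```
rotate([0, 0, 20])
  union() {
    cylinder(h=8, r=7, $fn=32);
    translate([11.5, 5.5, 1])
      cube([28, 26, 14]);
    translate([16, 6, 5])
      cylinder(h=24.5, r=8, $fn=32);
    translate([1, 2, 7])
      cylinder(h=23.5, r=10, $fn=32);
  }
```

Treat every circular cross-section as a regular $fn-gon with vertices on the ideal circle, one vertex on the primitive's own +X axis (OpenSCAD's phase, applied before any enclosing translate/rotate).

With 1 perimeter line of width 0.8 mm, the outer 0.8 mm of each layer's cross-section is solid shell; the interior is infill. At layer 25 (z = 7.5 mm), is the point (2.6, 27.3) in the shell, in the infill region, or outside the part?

shell

At z = 7.5 mm: the r=7 cylinder contributes a regular 32-gon of circumradius 7; the cube at (11.5, 5.5) (footprint 28×26) is included at this height; the cylinder at (16, 6): section is a regular 32-gon, circumradius r=8; the r=10 cylinder at (1, 2) gives a regular 32-gon of circumradius 10 (constant along its height); Combining (union): the regions partially overlap (shared area 257.61 mm²), so overlapping operands fuse into one piece — 1 connected region; (whole slice rotated 20° about Z — lengths, areas and connectivity unchanged). Overall, the cross-section is a single solid region. Undo the 20° rotation: the query point maps to (11.780, 24.764) in the un-rotated model frame. The nearest boundary edge runs (11.50, 12.61)→(11.50, 31.50); distance from the point to it = 0.28 mm. The point is inside the cross-section, 0.28 mm from the nearest boundary — within the 0.8 mm shell band (1 × 0.8).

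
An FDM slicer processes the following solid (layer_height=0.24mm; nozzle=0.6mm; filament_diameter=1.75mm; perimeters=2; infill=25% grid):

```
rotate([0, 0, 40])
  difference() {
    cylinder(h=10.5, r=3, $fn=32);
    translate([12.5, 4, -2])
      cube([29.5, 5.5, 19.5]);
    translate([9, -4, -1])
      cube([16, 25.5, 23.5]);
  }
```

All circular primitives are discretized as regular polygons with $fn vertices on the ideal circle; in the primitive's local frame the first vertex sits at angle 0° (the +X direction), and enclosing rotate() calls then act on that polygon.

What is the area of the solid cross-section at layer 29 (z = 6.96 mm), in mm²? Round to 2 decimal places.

28.09 mm²

At z = 6.96 mm: the r=3 cylinder gives a regular 32-gon of circumradius 3 (constant along its height) (area = (32/2)·3.000²·sin(360°/32) = 28.09 mm²); the cube at (12.5, 4) is present — its section is the full 29.5×5.5 rectangle (area 162.25 mm²); the cube at (9, -4) (footprint 16×25.5) is included at this height (area 408.00 mm²); Subtracting the remaining from the first: starting from the r=3 cylinder (28.09 mm²), the 29.5×5.5 cube at (12.5, 4) misses the remaining region (no effect); the 16×25.5 cube at (9, -4) misses the remaining region (no effect) — area = 28.09 mm²; (rotated 40° about Z; rotation is an isometry so areas/perimeters/island counts are preserved). Overall, the cross-section is a single solid region. Net area = 28.09 mm².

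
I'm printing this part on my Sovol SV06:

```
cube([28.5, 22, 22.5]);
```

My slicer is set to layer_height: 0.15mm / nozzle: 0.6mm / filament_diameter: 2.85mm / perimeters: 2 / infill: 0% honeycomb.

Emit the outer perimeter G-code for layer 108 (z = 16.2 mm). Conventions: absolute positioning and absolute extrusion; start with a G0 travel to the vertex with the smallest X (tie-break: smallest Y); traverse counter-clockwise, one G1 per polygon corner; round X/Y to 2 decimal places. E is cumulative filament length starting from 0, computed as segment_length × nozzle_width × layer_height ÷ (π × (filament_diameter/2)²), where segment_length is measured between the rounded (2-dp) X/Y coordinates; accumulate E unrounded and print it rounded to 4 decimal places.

At z = 16.2 mm: the 28.5×22 cube contributes its full rectangle. The outline is a single polygon with 4 vertices. Extrusion per mm of travel: 0.6 × 0.15 / (π × 1.425²) = 0.014108. Accumulating E over each segment gives final E = 1.4249.

G0 X0.00 Y0.00 Z16.20
G1 X28.50 Y0.00 E0.4021
G1 X28.50 Y22.00 E0.7124
G1 X0.00 Y22.00 E1.1145
G1 X0.00 Y0.00 E1.4249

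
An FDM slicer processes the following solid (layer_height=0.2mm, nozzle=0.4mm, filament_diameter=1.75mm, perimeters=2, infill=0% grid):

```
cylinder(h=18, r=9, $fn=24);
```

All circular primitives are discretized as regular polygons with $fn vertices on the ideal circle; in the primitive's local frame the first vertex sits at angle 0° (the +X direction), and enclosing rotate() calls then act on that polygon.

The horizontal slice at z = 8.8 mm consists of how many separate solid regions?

1

At z = 8.8 mm: the r=9 cylinder contributes a regular 24-gon of circumradius 9. The result has 1 disconnected region.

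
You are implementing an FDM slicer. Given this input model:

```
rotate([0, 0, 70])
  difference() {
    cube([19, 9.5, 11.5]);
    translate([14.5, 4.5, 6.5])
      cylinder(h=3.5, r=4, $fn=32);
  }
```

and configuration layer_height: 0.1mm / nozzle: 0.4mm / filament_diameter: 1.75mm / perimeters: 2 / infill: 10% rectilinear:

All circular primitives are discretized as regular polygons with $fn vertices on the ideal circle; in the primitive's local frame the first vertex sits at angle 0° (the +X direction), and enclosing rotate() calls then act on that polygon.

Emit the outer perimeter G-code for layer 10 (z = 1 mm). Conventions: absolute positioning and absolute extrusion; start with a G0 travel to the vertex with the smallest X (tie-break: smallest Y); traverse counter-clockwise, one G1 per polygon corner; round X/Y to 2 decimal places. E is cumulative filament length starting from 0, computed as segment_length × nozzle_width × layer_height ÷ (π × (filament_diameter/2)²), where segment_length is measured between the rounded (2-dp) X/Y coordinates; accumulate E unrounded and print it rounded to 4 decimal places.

At z = 1 mm: the cube is present — its section is the full 19×9.5 rectangle; the cylinder at (14.5, 4.5) is not intersected at this z (z outside [6.5, 10]); Taking the first minus the rest: none of the subtracted shapes is present at this height, so the 19×9.5 cube is unchanged — 1 connected region; (whole slice rotated 70° about Z — lengths, areas and connectivity unchanged). The outline is a single polygon with 4 vertices. Extrusion per mm of travel: 0.4 × 0.1 / (π × 0.875²) = 0.016630. Accumulating E over each segment gives final E = 0.9479.

G0 X-8.93 Y3.25 Z1.00
G1 X0.00 Y0.00 E0.1580
G1 X6.50 Y17.85 E0.4740
G1 X-2.43 Y21.10 E0.6320
G1 X-8.93 Y3.25 E0.9479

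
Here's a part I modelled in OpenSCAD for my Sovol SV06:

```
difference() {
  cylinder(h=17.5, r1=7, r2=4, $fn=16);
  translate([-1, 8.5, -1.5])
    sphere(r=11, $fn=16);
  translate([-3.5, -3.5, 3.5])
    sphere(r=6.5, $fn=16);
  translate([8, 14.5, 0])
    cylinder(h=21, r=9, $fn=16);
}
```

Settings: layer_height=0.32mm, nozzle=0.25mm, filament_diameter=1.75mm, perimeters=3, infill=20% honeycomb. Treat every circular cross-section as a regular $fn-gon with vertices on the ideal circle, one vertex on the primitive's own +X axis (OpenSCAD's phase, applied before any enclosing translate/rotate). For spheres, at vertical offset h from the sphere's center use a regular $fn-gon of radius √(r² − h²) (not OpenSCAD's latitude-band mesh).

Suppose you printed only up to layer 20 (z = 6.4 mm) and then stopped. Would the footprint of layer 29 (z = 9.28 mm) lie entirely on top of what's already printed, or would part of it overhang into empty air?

Compare the two slices. At z = 6.4: the cone contributes a regular 16-gon of circumradius 5.903 (interpolated between r1=7 and r2=4 at t=0.366) (area = (16/2)·5.903²·sin(360°/16) = 106.67 mm²); the r=11 sphere at (-1, 8.5) slices to a regular 16-gon of circumradius 7.654 (√(r²−h²) with h=7.9 from center) (area = (16/2)·7.654²·sin(360°/16) = 179.37 mm²); the r=6.5 sphere at (-3.5, -3.5) slices to a regular 16-gon of circumradius 5.817 (√(r²−h²) with h=2.9 from center) (area = (16/2)·5.817²·sin(360°/16) = 103.60 mm²); the r=9 cylinder at (8, 14.5) gives a regular 16-gon of circumradius 9 (constant along its height) (area = (16/2)·9.000²·sin(360°/16) = 247.98 mm²); Subtracting the remaining from the first: starting from the cone (106.67 mm²), the r=11 sphere at (-1, 8.5) partially overlaps it — only the 34.04 mm² overlap (of its 179.37 mm²) is removed, clipping the outline; the r=6.5 sphere at (-3.5, -3.5) partially overlaps it — only the 46.02 mm² overlap (of its 103.60 mm²) is removed, clipping the outline; the r=9 cylinder at (8, 14.5) misses the remaining region (no effect) — area = 26.62 mm². At z = 9.28: the cone: at t=0.530 of its height the radius interpolates to r₁+(r₂−r₁)t = 5.409, giving a regular 16-gon of that circumradius (area = (16/2)·5.409²·sin(360°/16) = 89.57 mm²); the sphere at (-1, 8.5): section is a regular 16-gon, circumradius = √(r²−h²) = √(11²−10.78²) = 2.189 (area = (16/2)·2.189²·sin(360°/16) = 14.67 mm²); the r=6.5 sphere at (-3.5, -3.5) contributes a regular 16-gon of circumradius √(6.5²−5.78²) = 2.973 (area = (16/2)·2.973²·sin(360°/16) = 27.07 mm²); the cylinder at (8, 14.5): section is a regular 16-gon, circumradius r=9 (area = (16/2)·9.000²·sin(360°/16) = 247.98 mm²); Taking the first minus the rest: starting from the cone (89.57 mm²), the r=11 sphere at (-1, 8.5) misses the remaining region (no effect); the r=6.5 sphere at (-3.5, -3.5) partially overlaps it — only the 14.18 mm² overlap (of its 27.07 mm²) is removed, clipping the outline; the r=9 cylinder at (8, 14.5) misses the remaining region (no effect) — area = 75.40 mm². Checking containment: at z = 9.28 the cross-section extends beyond the z = 6.4 cross-section by about 53.93 mm².

part overhangs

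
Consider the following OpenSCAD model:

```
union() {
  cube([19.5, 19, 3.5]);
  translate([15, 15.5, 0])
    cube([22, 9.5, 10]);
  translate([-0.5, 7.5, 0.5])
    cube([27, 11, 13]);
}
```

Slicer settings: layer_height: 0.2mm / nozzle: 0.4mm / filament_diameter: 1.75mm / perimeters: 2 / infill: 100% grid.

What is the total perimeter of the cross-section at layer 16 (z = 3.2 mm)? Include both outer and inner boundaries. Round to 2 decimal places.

125.00 mm

At z = 3.2 mm: the cube (footprint 19.5×19) is included at this height (perimeter 77.00 mm); the cube at (15, 15.5) (footprint 22×9.5) is included at this height (perimeter 63.00 mm); the 27×11 cube at (-0.5, 7.5) contributes its full rectangle (perimeter 76.00 mm); Merging all regions: the regions partially overlap (shared area 251.25 mm²), so the edge portions inside another operand are dropped and the merged outline is re-measured after clipping — boundary = 125.00 mm. Overall, the cross-section is a single solid region. Total boundary length (outer) = 125.00 mm.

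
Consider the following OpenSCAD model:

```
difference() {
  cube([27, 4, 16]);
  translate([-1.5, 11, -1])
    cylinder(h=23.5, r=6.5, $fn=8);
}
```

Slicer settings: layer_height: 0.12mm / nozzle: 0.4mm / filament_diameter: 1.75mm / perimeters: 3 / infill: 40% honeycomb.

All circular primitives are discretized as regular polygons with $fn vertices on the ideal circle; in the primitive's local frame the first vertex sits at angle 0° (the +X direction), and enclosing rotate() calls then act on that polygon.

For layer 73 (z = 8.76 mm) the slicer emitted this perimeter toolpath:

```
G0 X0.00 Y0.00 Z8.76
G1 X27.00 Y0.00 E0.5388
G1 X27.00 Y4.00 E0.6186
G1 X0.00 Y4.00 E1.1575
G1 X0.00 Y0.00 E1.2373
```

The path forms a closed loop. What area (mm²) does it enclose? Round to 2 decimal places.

108.00 mm²

Apply the shoelace formula to the sequence of (X, Y) vertices; enclosed area = 108.00 mm².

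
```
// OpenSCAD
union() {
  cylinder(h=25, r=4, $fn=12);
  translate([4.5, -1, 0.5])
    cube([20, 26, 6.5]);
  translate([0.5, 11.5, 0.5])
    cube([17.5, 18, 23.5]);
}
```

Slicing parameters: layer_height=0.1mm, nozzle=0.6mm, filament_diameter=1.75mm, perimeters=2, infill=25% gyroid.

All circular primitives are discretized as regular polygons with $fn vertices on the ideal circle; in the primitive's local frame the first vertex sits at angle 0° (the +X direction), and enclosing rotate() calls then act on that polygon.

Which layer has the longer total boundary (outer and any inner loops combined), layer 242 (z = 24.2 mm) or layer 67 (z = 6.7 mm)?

layer 67 (z = 6.7 mm)

Layer 242 (z = 24.2): the r=4 cylinder contributes a regular 12-gon of circumradius 4 (perimeter = 2·12·4.000·sin(180°/12) = 24.85 mm); the cube at (4.5, -1) is absent (z outside [0.5, 7]); the cube at (0.5, 11.5) is not intersected at this z (z outside [0.5, 24]); Taking the union: only the r=4 cylinder is present, so the union is just that shape — boundary = 24.85 mm. So its perimeter = 24.85 mm. Layer 67 (z = 6.7): the cylinder: section is a regular 12-gon, circumradius r=4 (perimeter = 2·12·4.000·sin(180°/12) = 24.85 mm); the cube at (4.5, -1) is present — its section is the full 20×26 rectangle (perimeter 92.00 mm); the cube at (0.5, 11.5) (footprint 17.5×18) is included at this height (perimeter 71.00 mm); Taking the union: the regions partially overlap (shared area 182.25 mm²), so the edge portions inside another operand are dropped and the merged outline is re-measured after clipping — boundary = 133.85 mm. So its perimeter = 133.85 mm. Layer 67 is larger (133.85 vs 24.85 mm).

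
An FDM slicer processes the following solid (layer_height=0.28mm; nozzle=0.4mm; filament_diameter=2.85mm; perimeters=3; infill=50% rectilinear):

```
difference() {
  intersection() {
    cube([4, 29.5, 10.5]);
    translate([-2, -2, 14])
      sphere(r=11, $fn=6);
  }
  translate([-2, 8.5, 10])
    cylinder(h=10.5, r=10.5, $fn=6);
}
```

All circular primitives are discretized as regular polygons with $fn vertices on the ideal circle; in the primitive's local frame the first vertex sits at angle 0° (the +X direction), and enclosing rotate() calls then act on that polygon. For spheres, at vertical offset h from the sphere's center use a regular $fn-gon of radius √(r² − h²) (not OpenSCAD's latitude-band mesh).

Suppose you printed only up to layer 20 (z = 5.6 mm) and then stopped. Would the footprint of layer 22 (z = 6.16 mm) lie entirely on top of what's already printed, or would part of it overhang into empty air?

part overhangs

Compare the two slices. At z = 5.6: the 4×29.5 cube contributes its full rectangle (area 118.00 mm²); the r=11 sphere at (-2, -2) contributes a regular 6-gon of circumradius √(11²−8.4²) = 7.102 (area = (6/2)·7.102²·sin(360°/6) = 131.05 mm²); Keeping only the common overlap: the r=11 sphere at (-2, -2) partially overlaps the 4×29.5 cube; clipping to the common part keeps 11.41 mm² — area = 11.41 mm²; the cylinder at (-2, 8.5) is not intersected at this z (z outside [10, 20.5]); Subtracting the remaining from the first: none of the subtracted shapes is present at this height, so the result so far is unchanged — area = 11.41 mm². At z = 6.16: the 4×29.5 cube contributes its full rectangle (area 118.00 mm²); the sphere at (-2, -2): section is a regular 6-gon, circumradius = √(r²−h²) = √(11²−7.84²) = 7.716 (area = (6/2)·7.716²·sin(360°/6) = 154.67 mm²); Keeping only the common overlap: the r=11 sphere at (-2, -2) partially overlaps the 4×29.5 cube; clipping to the common part keeps 14.75 mm² — area = 14.75 mm²; the cylinder at (-2, 8.5) is not intersected at this z (z outside [10, 20.5]); Taking the first minus the rest: none of the subtracted shapes is present at this height, so that combined region is unchanged — area = 14.75 mm². Checking containment: at z = 6.16 the cross-section extends beyond the z = 5.6 cross-section by about 3.34 mm².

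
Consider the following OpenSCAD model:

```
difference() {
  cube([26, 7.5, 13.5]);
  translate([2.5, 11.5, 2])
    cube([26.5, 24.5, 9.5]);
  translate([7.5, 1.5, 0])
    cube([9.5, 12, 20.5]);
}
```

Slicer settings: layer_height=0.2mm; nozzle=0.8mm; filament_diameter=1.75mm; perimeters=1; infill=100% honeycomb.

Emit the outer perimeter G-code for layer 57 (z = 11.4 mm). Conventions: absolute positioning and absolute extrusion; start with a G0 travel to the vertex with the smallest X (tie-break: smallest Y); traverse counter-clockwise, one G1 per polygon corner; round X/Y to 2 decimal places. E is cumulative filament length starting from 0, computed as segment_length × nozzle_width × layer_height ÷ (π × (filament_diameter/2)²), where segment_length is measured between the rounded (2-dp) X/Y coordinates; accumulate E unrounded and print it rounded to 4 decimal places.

At z = 11.4 mm: the cube is present — its section is the full 26×7.5 rectangle; the cube at (2.5, 11.5) is present — its section is the full 26.5×24.5 rectangle; the cube at (7.5, 1.5) (footprint 9.5×12) is included at this height; Subtracting the remaining from the first: starting from the 26×7.5 cube, the 26.5×24.5 cube at (2.5, 11.5) misses the remaining region (no effect); the 9.5×12 cube at (7.5, 1.5) partially overlaps it — only the 57.00 mm² overlap (of its 114.00 mm²) is removed, clipping the outline — 1 connected region. The outline is a single polygon with 8 vertices. Extrusion per mm of travel: 0.8 × 0.2 / (π × 0.875²) = 0.066520. Accumulating E over each segment gives final E = 5.2551.

G0 X0.00 Y0.00 Z11.40
G1 X26.00 Y0.00 E1.7295
G1 X26.00 Y7.50 E2.2284
G1 X17.00 Y7.50 E2.8271
G1 X17.00 Y1.50 E3.2262
G1 X7.50 Y1.50 E3.8582
G1 X7.50 Y7.50 E4.2573
G1 X0.00 Y7.50 E4.7562
G1 X0.00 Y0.00 E5.2551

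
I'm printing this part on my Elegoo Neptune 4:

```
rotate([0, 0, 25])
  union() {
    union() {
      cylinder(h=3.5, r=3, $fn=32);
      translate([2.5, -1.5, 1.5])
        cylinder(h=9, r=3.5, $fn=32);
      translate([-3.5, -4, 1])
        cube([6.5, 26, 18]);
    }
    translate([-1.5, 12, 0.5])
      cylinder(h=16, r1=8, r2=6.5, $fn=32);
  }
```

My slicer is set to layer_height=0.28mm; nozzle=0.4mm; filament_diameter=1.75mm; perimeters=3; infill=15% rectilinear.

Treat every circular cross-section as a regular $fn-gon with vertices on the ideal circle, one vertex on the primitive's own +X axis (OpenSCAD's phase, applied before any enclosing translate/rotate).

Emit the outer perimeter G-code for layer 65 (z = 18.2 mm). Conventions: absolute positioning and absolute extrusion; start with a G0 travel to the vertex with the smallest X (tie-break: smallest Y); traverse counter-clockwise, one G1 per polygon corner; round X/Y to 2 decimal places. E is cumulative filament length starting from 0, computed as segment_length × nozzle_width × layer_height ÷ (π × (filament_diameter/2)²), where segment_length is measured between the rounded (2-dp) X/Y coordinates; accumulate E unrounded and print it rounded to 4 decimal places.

At z = 18.2 mm: the cylinder is not intersected at this z (z outside [0, 3.5]); the cylinder at (2.5, -1.5) is not intersected at this z (z outside [1.5, 10.5]); the cube at (-3.5, -4) is present — its section is the full 6.5×26 rectangle; Taking the union: only the 6.5×26 cube at (-3.5, -4) is present, so the union is just that shape — 1 connected region; the cone at (-1.5, 12) does not reach this height (z outside [0.5, 16.5]); Merging all regions: only that combined region is present, so the union is just that shape — 1 connected region; (whole slice rotated 25° about Z — lengths, areas and connectivity unchanged). The outline is a single polygon with 4 vertices. Extrusion per mm of travel: 0.4 × 0.28 / (π × 0.875²) = 0.046564. Accumulating E over each segment gives final E = 3.0267.

G0 X-12.47 Y18.46 Z18.20
G1 X-1.48 Y-5.10 E1.2105
G1 X4.41 Y-2.36 E1.5130
G1 X-6.58 Y21.21 E2.7240
G1 X-12.47 Y18.46 E3.0267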